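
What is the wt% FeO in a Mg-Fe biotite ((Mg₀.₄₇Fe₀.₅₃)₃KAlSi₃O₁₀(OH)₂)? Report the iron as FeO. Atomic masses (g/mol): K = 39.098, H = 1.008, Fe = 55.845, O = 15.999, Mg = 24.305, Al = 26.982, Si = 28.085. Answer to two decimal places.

Molar mass of (Mg₀.₄₇Fe₀.₅₃)₃KAlSi₃O₁₀(OH)₂ = 1.41*24.305 + 1.59*55.845 + 1*39.098 + 1*26.982 + 3*28.085 + 12*15.999 + 2*1.008 = 467.403 g/mol.
Each formula unit contains 1.59 Fe, equivalent to 1.59/1 = 1.5900 mol FeO.
M(FeO) = 1×55.845 + 1×15.999 = 71.844 g/mol.
Mass of FeO per formula unit = 1.5900 × 71.844 = 114.232 g.
FeO wt% = 114.232 / 467.403 × 100 = 24.44%.

24.44 wt%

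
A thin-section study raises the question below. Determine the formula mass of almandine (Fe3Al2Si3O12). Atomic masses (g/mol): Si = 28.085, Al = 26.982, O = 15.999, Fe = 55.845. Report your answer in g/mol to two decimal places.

Fe: 3 × 55.845 = 167.5350
Al: 2 × 26.982 = 53.9640
Si: 3 × 28.085 = 84.2550
O: 12 × 15.999 = 191.9880
Summing the contributions gives the formula mass.

497.74 g/mol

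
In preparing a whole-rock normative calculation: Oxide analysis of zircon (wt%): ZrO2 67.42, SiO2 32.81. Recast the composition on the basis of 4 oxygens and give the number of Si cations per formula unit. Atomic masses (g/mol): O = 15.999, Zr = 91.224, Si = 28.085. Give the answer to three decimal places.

ZrO2: 67.42/123.222 = 0.54714 mol → 0.54714 mol Zr, 1.09428 mol O.
SiO2: 32.81/60.083 = 0.54608 mol → 0.54608 mol Si, 1.09216 mol O.
Total oxygen = 2.18644 mol. Normalization factor = 4/2.18644 = 1.82946.
Si per 4 O = 0.54608 × 1.82946 = 0.999.

0.999 Si apfu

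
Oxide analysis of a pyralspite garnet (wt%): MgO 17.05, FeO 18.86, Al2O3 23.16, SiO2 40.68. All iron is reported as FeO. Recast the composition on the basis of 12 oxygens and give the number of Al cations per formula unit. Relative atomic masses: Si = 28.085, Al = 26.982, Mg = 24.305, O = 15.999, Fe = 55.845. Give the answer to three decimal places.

2.003 Al apfu

MgO (M=40.304): mol = 0.42303; Mg = 0.42303, O = 0.42303.
FeO (M=71.844): mol = 0.26251; Fe = 0.26251, O = 0.26251.
Al2O3 (M=101.961): mol = 0.22715; Al = 0.45430, O = 0.68145.
SiO2 (M=60.083): mol = 0.67706; Si = 0.67706, O = 1.35412.
ΣO = 2.72111; factor = 12/ΣO = 4.40997.
Al apfu = 0.45430 × 4.40997 = 2.003.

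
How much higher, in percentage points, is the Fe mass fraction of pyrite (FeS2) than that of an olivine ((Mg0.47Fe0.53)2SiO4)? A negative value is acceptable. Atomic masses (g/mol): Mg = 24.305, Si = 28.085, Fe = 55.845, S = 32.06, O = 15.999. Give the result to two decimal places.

12.55 percentage points

M(FeS2) = 119.965 g/mol, so wt% Fe = 55.845/119.965 × 100 = 46.55%.
M((Mg0.47Fe0.53)2SiO4) = 174.123 g/mol, so wt% Fe = 59.196/174.123 × 100 = 34.00%.
46.55 − 34.00 = 12.55 pp.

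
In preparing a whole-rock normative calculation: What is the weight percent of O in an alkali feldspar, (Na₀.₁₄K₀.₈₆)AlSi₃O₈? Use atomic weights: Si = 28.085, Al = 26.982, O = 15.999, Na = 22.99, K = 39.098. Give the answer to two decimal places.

46.36 mass %

M((Na₀.₁₄K₀.₈₆)AlSi₃O₈) = 276.072 g/mol.
O contributes 8 × 15.999 = 127.992 g per mole.
127.992/276.072 = 0.4636 → 46.36%.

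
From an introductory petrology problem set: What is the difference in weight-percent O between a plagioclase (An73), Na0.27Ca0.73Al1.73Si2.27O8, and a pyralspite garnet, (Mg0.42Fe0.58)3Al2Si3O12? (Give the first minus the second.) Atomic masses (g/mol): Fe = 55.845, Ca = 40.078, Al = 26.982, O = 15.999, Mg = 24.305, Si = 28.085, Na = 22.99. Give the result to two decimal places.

M(Na0.27Ca0.73Al1.73Si2.27O8) = 273.888 g/mol, so wt% O = 127.992/273.888 × 100 = 46.73%.
M((Mg0.42Fe0.58)3Al2Si3O12) = 458.002 g/mol, so wt% O = 191.988/458.002 × 100 = 41.92%.
46.73 − 41.92 = 4.81 pp.

4.81 percentage points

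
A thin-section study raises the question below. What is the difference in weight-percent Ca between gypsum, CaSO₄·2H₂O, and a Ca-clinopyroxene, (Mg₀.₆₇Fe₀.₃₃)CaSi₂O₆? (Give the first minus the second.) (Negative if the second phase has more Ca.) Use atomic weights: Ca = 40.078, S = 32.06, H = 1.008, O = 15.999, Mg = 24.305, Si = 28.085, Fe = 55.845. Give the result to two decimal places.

Ca in CaSO₄·2H₂O: molar mass 172.164 g/mol; 1×40.078 = 40.078 g → 23.28 wt%.
Ca in (Mg₀.₆₇Fe₀.₃₃)CaSi₂O₆: molar mass 226.955 g/mol; 1×40.078 = 40.078 g → 17.66 wt%.
Difference = 23.28 − 17.66 = 5.62 percentage points.

5.62 percentage points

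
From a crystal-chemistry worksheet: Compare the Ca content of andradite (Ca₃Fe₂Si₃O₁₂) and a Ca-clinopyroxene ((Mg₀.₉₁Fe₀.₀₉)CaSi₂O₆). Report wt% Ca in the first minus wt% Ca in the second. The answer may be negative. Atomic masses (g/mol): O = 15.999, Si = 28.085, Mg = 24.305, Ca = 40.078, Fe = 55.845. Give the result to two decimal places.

5.39 percentage points

First mineral: 120.234 g Ca in 508.167 g formula = 23.66 wt% Ca.
Second mineral: 40.078 g Ca in 219.386 g formula = 18.27 wt% Ca.
23.66% − 18.27% gives a difference of 5.39 percentage points.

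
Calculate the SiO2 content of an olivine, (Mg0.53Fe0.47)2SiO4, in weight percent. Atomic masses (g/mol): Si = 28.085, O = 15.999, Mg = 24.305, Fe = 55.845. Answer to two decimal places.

35.27 wt%

Formula mass = 170.339 g/mol.
1 Si → 1.0000 mol SiO2 per formula unit; M(SiO2) = 60.083, so SiO2 mass = 60.083 g.
60.083/170.339 × 100 = 35.27 wt%.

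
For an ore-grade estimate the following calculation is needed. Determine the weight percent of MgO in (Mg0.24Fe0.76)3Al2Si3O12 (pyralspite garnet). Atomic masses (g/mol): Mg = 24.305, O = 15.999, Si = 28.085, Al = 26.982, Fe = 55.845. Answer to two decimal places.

6.11 wt%

M((Mg0.24Fe0.76)3Al2Si3O12) = 475.033 g/mol; M(MgO) = 40.304 g/mol.
Moles MgO per formula unit = 0.72 Mg ÷ 1 = 0.7200.
MgO fraction = (0.7200 × 40.304) / 475.033 = 29.019/475.033 = 0.0611.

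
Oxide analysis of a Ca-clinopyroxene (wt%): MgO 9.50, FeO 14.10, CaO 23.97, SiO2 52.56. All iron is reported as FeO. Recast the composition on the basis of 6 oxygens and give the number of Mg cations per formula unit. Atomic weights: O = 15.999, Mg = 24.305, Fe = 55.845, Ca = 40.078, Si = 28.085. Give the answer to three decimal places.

0.542 Mg apfu

MgO: 9.50/40.304 = 0.23571 mol → 0.23571 mol Mg, 0.23571 mol O.
FeO: 14.10/71.844 = 0.19626 mol → 0.19626 mol Fe, 0.19626 mol O.
CaO: 23.97/56.077 = 0.42745 mol → 0.42745 mol Ca, 0.42745 mol O.
SiO2: 52.56/60.083 = 0.87479 mol → 0.87479 mol Si, 1.74958 mol O.
Total oxygen = 2.60900 mol. Normalization factor = 6/2.60900 = 2.29973.
Mg per 6 O = 0.23571 × 2.29973 = 0.542.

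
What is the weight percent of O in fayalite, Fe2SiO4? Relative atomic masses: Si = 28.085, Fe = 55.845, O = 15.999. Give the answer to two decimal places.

31.41 mass %

Formula mass = 2*55.845 + 1*28.085 + 4*15.999 = 203.771 g/mol, of which 63.996 g is O.
So O makes up 63.996/203.771 = 0.3141 of the mass, i.e. 31.41%.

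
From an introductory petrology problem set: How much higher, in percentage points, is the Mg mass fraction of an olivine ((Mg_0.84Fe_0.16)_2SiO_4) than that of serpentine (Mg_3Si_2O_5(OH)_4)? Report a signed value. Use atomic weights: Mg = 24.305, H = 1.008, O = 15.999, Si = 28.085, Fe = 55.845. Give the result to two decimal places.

Mg in (Mg_0.84Fe_0.16)_2SiO_4: molar mass 150.784 g/mol; 1.68×24.305 = 40.832 g → 27.08 wt%.
Mg in Mg_3Si_2O_5(OH)_4: molar mass 277.108 g/mol; 3×24.305 = 72.915 g → 26.31 wt%.
Difference = 27.08 − 26.31 = 0.77 percentage points.

0.77 percentage points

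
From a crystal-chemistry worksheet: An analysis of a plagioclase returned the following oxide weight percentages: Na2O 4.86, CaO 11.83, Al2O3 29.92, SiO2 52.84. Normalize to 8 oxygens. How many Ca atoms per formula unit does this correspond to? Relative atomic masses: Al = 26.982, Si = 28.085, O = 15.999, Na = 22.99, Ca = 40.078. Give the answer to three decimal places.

Na2O (M=61.979): mol = 0.07841; Na = 0.15682, O = 0.07841.
CaO (M=56.077): mol = 0.21096; Ca = 0.21096, O = 0.21096.
Al2O3 (M=101.961): mol = 0.29345; Al = 0.58690, O = 0.88035.
SiO2 (M=60.083): mol = 0.87945; Si = 0.87945, O = 1.75890.
ΣO = 2.92862; factor = 8/ΣO = 2.73166.
Ca apfu = 0.21096 × 2.73166 = 0.576.

0.576 Ca apfu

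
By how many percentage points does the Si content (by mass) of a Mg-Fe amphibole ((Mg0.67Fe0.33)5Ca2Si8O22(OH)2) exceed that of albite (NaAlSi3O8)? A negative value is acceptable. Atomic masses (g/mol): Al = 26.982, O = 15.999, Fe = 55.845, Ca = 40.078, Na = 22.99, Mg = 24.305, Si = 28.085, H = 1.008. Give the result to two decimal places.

-6.14 percentage points

Si in (Mg0.67Fe0.33)5Ca2Si8O22(OH)2: molar mass 864.394 g/mol; 8×28.085 = 224.680 g → 25.99 wt%.
Si in NaAlSi3O8: molar mass 262.219 g/mol; 3×28.085 = 84.255 g → 32.13 wt%.
Difference = 25.99 − 32.13 = -6.14 percentage points.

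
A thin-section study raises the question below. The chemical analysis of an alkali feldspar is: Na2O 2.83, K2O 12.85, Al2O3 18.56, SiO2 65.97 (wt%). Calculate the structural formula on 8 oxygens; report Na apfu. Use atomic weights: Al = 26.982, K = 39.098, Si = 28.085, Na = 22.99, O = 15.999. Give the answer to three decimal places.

2.83 wt% Na2O ÷ 61.979 g/mol = 0.04566 mol, giving 0.09132 Na and 0.04566 O.
12.85 wt% K2O ÷ 94.195 g/mol = 0.13642 mol, giving 0.27284 K and 0.13642 O.
18.56 wt% Al2O3 ÷ 101.961 g/mol = 0.18203 mol, giving 0.36406 Al and 0.54609 O.
65.97 wt% SiO2 ÷ 60.083 g/mol = 1.09798 mol, giving 1.09798 Si and 2.19596 O.
Oxygen sums to 2.92413; scaling by 8/2.92413 = 2.73586 puts the formula on 8 O.
Na: 0.09132 × 2.73586 = 0.250 atoms per formula unit.

0.250 Na apfu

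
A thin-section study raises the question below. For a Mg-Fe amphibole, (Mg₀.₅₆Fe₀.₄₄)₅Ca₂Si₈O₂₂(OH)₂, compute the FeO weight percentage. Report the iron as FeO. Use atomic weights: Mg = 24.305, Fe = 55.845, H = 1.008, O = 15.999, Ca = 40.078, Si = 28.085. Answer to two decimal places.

Molar mass of (Mg₀.₅₆Fe₀.₄₄)₅Ca₂Si₈O₂₂(OH)₂ = 2.80·24.305 + 2.20·55.845 + 2·40.078 + 8·28.085 + 24·15.999 + 2·1.008 = 881.741 g/mol.
Each formula unit contains 2.20 Fe, equivalent to 2.20/1 = 2.2000 mol FeO.
M(FeO) = 1×55.845 + 1×15.999 = 71.844 g/mol.
Mass of FeO per formula unit = 2.2000 × 71.844 = 158.057 g.
FeO wt% = 158.057 / 881.741 × 100 = 17.93%.

17.93 wt%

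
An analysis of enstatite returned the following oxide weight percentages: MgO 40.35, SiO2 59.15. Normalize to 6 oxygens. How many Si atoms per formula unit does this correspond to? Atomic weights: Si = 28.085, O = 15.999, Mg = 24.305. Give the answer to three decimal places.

1.989 Si apfu

40.35 wt% MgO ÷ 40.304 g/mol = 1.00114 mol, giving 1.00114 Mg and 1.00114 O.
59.15 wt% SiO2 ÷ 60.083 g/mol = 0.98447 mol, giving 0.98447 Si and 1.96894 O.
Oxygen sums to 2.97008; scaling by 6/2.97008 = 2.02015 puts the formula on 6 O.
Si: 0.98447 × 2.02015 = 1.989 atoms per formula unit.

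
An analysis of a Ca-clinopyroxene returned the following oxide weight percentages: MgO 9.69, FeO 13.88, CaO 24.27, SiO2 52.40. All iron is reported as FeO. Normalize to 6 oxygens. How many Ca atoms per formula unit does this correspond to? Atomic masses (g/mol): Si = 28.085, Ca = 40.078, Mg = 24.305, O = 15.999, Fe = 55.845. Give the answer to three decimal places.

0.995 Ca apfu

MgO: 9.69/40.304 = 0.24042 mol → 0.24042 mol Mg, 0.24042 mol O.
FeO: 13.88/71.844 = 0.19320 mol → 0.19320 mol Fe, 0.19320 mol O.
CaO: 24.27/56.077 = 0.43280 mol → 0.43280 mol Ca, 0.43280 mol O.
SiO2: 52.40/60.083 = 0.87213 mol → 0.87213 mol Si, 1.74426 mol O.
Total oxygen = 2.61068 mol. Normalization factor = 6/2.61068 = 2.29825.
Ca per 6 O = 0.43280 × 2.29825 = 0.995.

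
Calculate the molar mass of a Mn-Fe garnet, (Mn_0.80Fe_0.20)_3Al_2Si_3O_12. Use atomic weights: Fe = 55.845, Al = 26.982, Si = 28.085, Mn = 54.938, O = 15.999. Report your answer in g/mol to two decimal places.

M = 2.40×54.938 + 0.60×55.845 + 2×26.982 + 3×28.085 + 12×15.999

495.57 g/mol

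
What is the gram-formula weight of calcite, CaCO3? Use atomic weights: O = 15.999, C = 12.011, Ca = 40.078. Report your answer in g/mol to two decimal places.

M = 1·40.078 + 1·12.011 + 3·15.999

100.09 g/mol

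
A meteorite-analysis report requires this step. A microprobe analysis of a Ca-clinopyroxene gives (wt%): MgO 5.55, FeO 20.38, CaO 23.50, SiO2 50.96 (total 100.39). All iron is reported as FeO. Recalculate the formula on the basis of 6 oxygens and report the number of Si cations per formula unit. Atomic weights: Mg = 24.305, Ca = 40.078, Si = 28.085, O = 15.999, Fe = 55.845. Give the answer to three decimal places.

MgO (M=40.304): mol = 0.13770; Mg = 0.13770, O = 0.13770.
FeO (M=71.844): mol = 0.28367; Fe = 0.28367, O = 0.28367.
CaO (M=56.077): mol = 0.41907; Ca = 0.41907, O = 0.41907.
SiO2 (M=60.083): mol = 0.84816; Si = 0.84816, O = 1.69632.
ΣO = 2.53676; factor = 6/ΣO = 2.36522.
Si apfu = 0.84816 × 2.36522 = 2.006.

2.006 Si apfu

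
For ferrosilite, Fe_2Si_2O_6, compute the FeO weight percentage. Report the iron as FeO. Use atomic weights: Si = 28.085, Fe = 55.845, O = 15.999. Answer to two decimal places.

54.46 wt%

M(Fe_2Si_2O_6) = 263.854 g/mol; M(FeO) = 71.844 g/mol.
Moles FeO per formula unit = 2 Fe ÷ 1 = 2.0000.
FeO fraction = (2.0000 × 71.844) / 263.854 = 143.688/263.854 = 0.5446.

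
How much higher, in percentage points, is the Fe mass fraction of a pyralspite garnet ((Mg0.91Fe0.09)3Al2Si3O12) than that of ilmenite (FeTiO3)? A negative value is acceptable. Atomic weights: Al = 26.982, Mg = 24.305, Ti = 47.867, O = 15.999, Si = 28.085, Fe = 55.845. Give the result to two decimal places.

First mineral: 15.078 g Fe in 411.638 g formula = 3.66 wt% Fe.
Second mineral: 55.845 g Fe in 151.709 g formula = 36.81 wt% Fe.
3.66% − 36.81% gives a difference of -33.15 percentage points.

-33.15 percentage points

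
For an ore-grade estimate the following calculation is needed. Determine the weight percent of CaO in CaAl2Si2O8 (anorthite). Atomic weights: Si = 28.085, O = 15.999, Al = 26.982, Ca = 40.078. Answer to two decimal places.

Molar mass of CaAl2Si2O8 = 1×40.078 + 2×26.982 + 2×28.085 + 8×15.999 = 278.204 g/mol.
Each formula unit contains 1 Ca, equivalent to 1/1 = 1.0000 mol CaO.
M(CaO) = 1×40.078 + 1×15.999 = 56.077 g/mol.
Mass of CaO per formula unit = 1.0000 × 56.077 = 56.077 g.
CaO wt% = 56.077 / 278.204 × 100 = 20.16%.

20.16 wt%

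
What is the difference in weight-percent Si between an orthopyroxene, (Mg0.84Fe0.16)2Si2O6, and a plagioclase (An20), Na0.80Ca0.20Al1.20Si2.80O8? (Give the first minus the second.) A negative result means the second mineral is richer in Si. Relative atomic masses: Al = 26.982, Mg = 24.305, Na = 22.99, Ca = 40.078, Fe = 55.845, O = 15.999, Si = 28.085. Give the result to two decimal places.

-2.99 percentage points

Si in (Mg0.84Fe0.16)2Si2O6: molar mass 210.867 g/mol; 2×28.085 = 56.170 g → 26.64 wt%.
Si in Na0.80Ca0.20Al1.20Si2.80O8: molar mass 265.416 g/mol; 2.80×28.085 = 78.638 g → 29.63 wt%.
Difference = 26.64 − 29.63 = -2.99 percentage points.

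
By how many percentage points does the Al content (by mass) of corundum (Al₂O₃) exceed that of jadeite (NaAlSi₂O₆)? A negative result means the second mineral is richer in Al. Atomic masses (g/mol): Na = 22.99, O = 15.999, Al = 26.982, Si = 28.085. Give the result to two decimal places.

39.58 percentage points

First mineral: 53.964 g Al in 101.961 g formula = 52.93 wt% Al.
Second mineral: 26.982 g Al in 202.136 g formula = 13.35 wt% Al.
52.93% − 13.35% gives a difference of 39.58 percentage points.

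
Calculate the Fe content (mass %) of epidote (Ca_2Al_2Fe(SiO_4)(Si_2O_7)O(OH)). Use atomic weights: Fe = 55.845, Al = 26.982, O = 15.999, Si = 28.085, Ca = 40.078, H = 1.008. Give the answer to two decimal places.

M(Ca_2Al_2Fe(SiO_4)(Si_2O_7)O(OH)) = 483.215 g/mol.
Fe contributes 1 × 55.845 = 55.845 g per mole.
55.845/483.215 = 0.1156 → 11.56%.

11.56 mass %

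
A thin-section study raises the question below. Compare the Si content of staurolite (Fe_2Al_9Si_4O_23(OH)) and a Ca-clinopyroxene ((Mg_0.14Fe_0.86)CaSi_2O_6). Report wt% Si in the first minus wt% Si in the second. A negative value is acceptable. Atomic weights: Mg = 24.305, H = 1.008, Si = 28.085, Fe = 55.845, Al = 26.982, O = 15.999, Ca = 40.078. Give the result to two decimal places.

-9.86 percentage points

M(Fe_2Al_9Si_4O_23(OH)) = 851.852 g/mol, so wt% Si = 112.340/851.852 × 100 = 13.19%.
M((Mg_0.14Fe_0.86)CaSi_2O_6) = 243.671 g/mol, so wt% Si = 56.170/243.671 × 100 = 23.05%.
13.19 − 23.05 = -9.86 pp.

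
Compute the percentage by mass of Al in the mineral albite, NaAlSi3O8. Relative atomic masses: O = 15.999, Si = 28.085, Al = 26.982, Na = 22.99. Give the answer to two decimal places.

10.29 wt%

M(NaAlSi3O8) = 262.219 g/mol.
Al contributes 1 × 26.982 = 26.982 g per mole.
26.982/262.219 = 0.1029 → 10.29%.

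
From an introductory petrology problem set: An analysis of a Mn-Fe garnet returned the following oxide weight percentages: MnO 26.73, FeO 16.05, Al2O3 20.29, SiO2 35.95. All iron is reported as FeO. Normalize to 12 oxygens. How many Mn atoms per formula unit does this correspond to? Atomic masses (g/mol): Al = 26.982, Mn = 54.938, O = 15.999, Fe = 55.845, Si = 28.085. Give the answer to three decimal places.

MnO (M=70.937): mol = 0.37681; Mn = 0.37681, O = 0.37681.
FeO (M=71.844): mol = 0.22340; Fe = 0.22340, O = 0.22340.
Al2O3 (M=101.961): mol = 0.19900; Al = 0.39800, O = 0.59700.
SiO2 (M=60.083): mol = 0.59834; Si = 0.59834, O = 1.19668.
ΣO = 2.39389; factor = 12/ΣO = 5.01276.
Mn apfu = 0.37681 × 5.01276 = 1.889.

1.889 Mn apfu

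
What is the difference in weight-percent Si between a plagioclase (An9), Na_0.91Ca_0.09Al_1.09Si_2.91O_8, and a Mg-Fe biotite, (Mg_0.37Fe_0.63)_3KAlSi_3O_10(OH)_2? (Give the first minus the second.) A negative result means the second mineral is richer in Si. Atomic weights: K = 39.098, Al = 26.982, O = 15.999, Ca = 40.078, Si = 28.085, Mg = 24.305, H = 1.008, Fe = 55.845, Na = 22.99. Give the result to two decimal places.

13.33 percentage points

First mineral: 81.727 g Si in 263.658 g formula = 31.00 wt% Si.
Second mineral: 84.255 g Si in 476.865 g formula = 17.67 wt% Si.
31.00% − 17.67% gives a difference of 13.33 percentage points.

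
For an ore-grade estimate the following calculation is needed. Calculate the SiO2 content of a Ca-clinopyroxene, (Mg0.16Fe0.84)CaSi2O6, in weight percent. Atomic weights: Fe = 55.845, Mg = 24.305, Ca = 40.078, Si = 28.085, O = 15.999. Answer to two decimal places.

49.44 wt%

M((Mg0.16Fe0.84)CaSi2O6) = 243.041 g/mol; M(SiO2) = 60.083 g/mol.
Moles SiO2 per formula unit = 2 Si ÷ 1 = 2.0000.
SiO2 fraction = (2.0000 × 60.083) / 243.041 = 120.166/243.041 = 0.4944.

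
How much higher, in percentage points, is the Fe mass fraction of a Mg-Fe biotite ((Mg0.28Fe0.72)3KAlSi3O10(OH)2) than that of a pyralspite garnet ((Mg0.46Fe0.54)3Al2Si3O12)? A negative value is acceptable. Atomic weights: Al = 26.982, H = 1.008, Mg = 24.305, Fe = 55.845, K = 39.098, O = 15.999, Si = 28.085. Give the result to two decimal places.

4.93 percentage points

M((Mg0.28Fe0.72)3KAlSi3O10(OH)2) = 485.380 g/mol, so wt% Fe = 120.625/485.380 × 100 = 24.85%.
M((Mg0.46Fe0.54)3Al2Si3O12) = 454.217 g/mol, so wt% Fe = 90.469/454.217 × 100 = 19.92%.
24.85 − 19.92 = 4.93 pp.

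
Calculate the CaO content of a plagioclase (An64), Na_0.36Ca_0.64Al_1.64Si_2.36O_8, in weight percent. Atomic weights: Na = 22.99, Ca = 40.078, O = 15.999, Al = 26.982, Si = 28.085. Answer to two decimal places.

Molar mass of Na_0.36Ca_0.64Al_1.64Si_2.36O_8 = 0.36×22.99 + 0.64×40.078 + 1.64×26.982 + 2.36×28.085 + 8×15.999 = 272.449 g/mol.
Each formula unit contains 0.64 Ca, equivalent to 0.64/1 = 0.6400 mol CaO.
M(CaO) = 1×40.078 + 1×15.999 = 56.077 g/mol.
Mass of CaO per formula unit = 0.6400 × 56.077 = 35.889 g.
CaO wt% = 35.889 / 272.449 × 100 = 13.17%.

13.17 wt%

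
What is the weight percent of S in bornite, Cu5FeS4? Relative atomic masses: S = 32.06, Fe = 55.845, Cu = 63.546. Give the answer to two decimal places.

Molar mass of Cu5FeS4: 5·63.546 + 1·55.845 + 4·32.06 = 501.815 g/mol.
Mass of S per formula unit: 4 × 32.06 = 128.240 g.
Weight fraction S = 128.240 / 501.815 = 0.2556.

25.56 weight percent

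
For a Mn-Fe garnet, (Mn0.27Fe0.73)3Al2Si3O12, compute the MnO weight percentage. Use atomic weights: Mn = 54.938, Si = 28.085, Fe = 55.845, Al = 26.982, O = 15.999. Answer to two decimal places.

11.56 wt%

Molar mass of (Mn0.27Fe0.73)3Al2Si3O12 = 0.81×54.938 + 2.19×55.845 + 2×26.982 + 3×28.085 + 12×15.999 = 497.007 g/mol.
Each formula unit contains 0.81 Mn, equivalent to 0.81/1 = 0.8100 mol MnO.
M(MnO) = 1×54.938 + 1×15.999 = 70.937 g/mol.
Mass of MnO per formula unit = 0.8100 × 70.937 = 57.459 g.
MnO wt% = 57.459 / 497.007 × 100 = 11.56%.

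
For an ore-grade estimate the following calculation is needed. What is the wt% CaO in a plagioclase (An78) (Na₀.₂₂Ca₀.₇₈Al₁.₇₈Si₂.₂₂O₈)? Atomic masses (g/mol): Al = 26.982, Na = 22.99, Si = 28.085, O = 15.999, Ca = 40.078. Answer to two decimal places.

Molar mass of Na₀.₂₂Ca₀.₇₈Al₁.₇₈Si₂.₂₂O₈ = 0.22*22.99 + 0.78*40.078 + 1.78*26.982 + 2.22*28.085 + 8*15.999 = 274.687 g/mol.
Each formula unit contains 0.78 Ca, equivalent to 0.78/1 = 0.7800 mol CaO.
M(CaO) = 1×40.078 + 1×15.999 = 56.077 g/mol.
Mass of CaO per formula unit = 0.7800 × 56.077 = 43.740 g.
CaO wt% = 43.740 / 274.687 × 100 = 15.92%.

15.92 wt%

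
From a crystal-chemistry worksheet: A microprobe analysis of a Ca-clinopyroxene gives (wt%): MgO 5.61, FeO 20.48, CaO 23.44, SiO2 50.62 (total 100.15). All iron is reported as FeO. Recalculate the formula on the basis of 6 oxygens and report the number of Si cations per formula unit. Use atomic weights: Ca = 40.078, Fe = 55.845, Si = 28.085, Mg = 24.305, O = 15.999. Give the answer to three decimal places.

2.000 Si apfu

MgO: 5.61/40.304 = 0.13919 mol → 0.13919 mol Mg, 0.13919 mol O.
FeO: 20.48/71.844 = 0.28506 mol → 0.28506 mol Fe, 0.28506 mol O.
CaO: 23.44/56.077 = 0.41800 mol → 0.41800 mol Ca, 0.41800 mol O.
SiO2: 50.62/60.083 = 0.84250 mol → 0.84250 mol Si, 1.68500 mol O.
Total oxygen = 2.52725 mol. Normalization factor = 6/2.52725 = 2.37412.
Si per 6 O = 0.84250 × 2.37412 = 2.000.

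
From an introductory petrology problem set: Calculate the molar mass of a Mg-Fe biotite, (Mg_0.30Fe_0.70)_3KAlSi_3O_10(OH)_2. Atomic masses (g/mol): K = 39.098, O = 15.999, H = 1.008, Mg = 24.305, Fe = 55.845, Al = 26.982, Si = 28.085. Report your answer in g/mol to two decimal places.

The formula mass is the sum 0.90·24.305 + 2.10·55.845 + 1·39.098 + 1·26.982 + 3·28.085 + 12·15.999 + 2·1.008.

483.49 g/mol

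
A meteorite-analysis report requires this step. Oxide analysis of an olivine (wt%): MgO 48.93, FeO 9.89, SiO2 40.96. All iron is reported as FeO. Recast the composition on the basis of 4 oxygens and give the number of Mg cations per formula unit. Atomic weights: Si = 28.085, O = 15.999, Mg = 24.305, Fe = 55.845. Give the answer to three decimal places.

MgO: 48.93/40.304 = 1.21402 mol → 1.21402 mol Mg, 1.21402 mol O.
FeO: 9.89/71.844 = 0.13766 mol → 0.13766 mol Fe, 0.13766 mol O.
SiO2: 40.96/60.083 = 0.68172 mol → 0.68172 mol Si, 1.36344 mol O.
Total oxygen = 2.71512 mol. Normalization factor = 4/2.71512 = 1.47323.
Mg per 4 O = 1.21402 × 1.47323 = 1.789.

1.789 Mg apfu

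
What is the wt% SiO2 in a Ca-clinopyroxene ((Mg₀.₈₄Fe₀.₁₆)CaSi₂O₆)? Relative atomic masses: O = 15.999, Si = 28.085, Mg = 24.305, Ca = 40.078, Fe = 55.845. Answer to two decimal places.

54.23 wt%

Molar mass of (Mg₀.₈₄Fe₀.₁₆)CaSi₂O₆ = 0.84*24.305 + 0.16*55.845 + 1*40.078 + 2*28.085 + 6*15.999 = 221.593 g/mol.
Each formula unit contains 2 Si, equivalent to 2/1 = 2.0000 mol SiO2.
M(SiO2) = 1×28.085 + 2×15.999 = 60.083 g/mol.
Mass of SiO2 per formula unit = 2.0000 × 60.083 = 120.166 g.
SiO2 wt% = 120.166 / 221.593 × 100 = 54.23%.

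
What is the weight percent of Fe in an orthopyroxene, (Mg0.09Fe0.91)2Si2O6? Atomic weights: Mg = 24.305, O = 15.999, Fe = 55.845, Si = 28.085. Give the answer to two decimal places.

39.37 wt%

Molar mass of (Mg0.09Fe0.91)2Si2O6: 0.18*24.305 + 1.82*55.845 + 2*28.085 + 6*15.999 = 258.177 g/mol.
Mass of Fe per formula unit: 1.82 × 55.845 = 101.638 g.
Weight fraction Fe = 101.638 / 258.177 = 0.3937.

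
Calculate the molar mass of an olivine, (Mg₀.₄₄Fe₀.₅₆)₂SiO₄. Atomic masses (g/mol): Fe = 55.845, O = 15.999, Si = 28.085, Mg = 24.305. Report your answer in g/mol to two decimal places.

176.02 g/mol

M = 0.88*24.305 + 1.12*55.845 + 1*28.085 + 4*15.999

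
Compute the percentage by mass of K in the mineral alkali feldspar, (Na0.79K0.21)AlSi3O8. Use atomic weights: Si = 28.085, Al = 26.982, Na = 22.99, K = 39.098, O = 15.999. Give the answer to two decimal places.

Formula mass = 0.79·22.99 + 0.21·39.098 + 1·26.982 + 3·28.085 + 8·15.999 = 265.602 g/mol, of which 8.211 g is K.
So K makes up 8.211/265.602 = 0.0309 of the mass, i.e. 3.09%.

3.09 weight percent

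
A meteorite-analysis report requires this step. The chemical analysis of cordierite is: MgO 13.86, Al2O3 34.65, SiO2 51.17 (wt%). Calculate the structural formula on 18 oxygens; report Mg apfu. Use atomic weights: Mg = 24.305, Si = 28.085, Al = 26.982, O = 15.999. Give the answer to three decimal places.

MgO: 13.86/40.304 = 0.34389 mol → 0.34389 mol Mg, 0.34389 mol O.
Al2O3: 34.65/101.961 = 0.33984 mol → 0.67968 mol Al, 1.01952 mol O.
SiO2: 51.17/60.083 = 0.85166 mol → 0.85166 mol Si, 1.70332 mol O.
Total oxygen = 3.06673 mol. Normalization factor = 18/3.06673 = 5.86944.
Mg per 18 O = 0.34389 × 5.86944 = 2.018.

2.018 Mg apfu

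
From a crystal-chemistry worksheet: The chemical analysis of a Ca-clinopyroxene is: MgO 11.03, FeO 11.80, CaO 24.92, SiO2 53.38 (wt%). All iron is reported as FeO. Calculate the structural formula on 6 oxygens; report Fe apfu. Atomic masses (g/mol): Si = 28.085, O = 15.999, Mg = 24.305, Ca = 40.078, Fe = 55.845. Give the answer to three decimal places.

0.371 Fe apfu

MgO: 11.03/40.304 = 0.27367 mol → 0.27367 mol Mg, 0.27367 mol O.
FeO: 11.80/71.844 = 0.16424 mol → 0.16424 mol Fe, 0.16424 mol O.
CaO: 24.92/56.077 = 0.44439 mol → 0.44439 mol Ca, 0.44439 mol O.
SiO2: 53.38/60.083 = 0.88844 mol → 0.88844 mol Si, 1.77688 mol O.
Total oxygen = 2.65918 mol. Normalization factor = 6/2.65918 = 2.25633.
Fe per 6 O = 0.16424 × 2.25633 = 0.371.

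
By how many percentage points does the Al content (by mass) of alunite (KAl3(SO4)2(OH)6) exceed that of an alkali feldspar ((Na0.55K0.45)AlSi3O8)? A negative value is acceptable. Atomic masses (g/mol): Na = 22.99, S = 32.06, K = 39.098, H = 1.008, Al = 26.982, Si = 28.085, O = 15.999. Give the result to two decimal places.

First mineral: 80.946 g Al in 414.198 g formula = 19.54 wt% Al.
Second mineral: 26.982 g Al in 269.468 g formula = 10.01 wt% Al.
19.54% − 10.01% gives a difference of 9.53 percentage points.

9.53 percentage points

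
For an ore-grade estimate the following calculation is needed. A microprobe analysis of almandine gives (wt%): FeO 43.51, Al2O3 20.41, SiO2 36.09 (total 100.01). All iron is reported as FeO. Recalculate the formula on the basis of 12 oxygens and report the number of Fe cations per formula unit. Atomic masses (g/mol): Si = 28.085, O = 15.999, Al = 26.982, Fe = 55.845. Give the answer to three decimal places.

43.51 wt% FeO ÷ 71.844 g/mol = 0.60562 mol, giving 0.60562 Fe and 0.60562 O.
20.41 wt% Al2O3 ÷ 101.961 g/mol = 0.20017 mol, giving 0.40034 Al and 0.60051 O.
36.09 wt% SiO2 ÷ 60.083 g/mol = 0.60067 mol, giving 0.60067 Si and 1.20134 O.
Oxygen sums to 2.40747; scaling by 12/2.40747 = 4.98449 puts the formula on 12 O.
Fe: 0.60562 × 4.98449 = 3.019 atoms per formula unit.

3.019 Fe apfu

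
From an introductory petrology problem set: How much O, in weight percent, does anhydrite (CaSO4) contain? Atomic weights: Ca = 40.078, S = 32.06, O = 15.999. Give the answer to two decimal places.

Formula mass = 1×40.078 + 1×32.06 + 4×15.999 = 136.134 g/mol, of which 63.996 g is O.
So O makes up 63.996/136.134 = 0.4701 of the mass, i.e. 47.01%.

47.01 weight percent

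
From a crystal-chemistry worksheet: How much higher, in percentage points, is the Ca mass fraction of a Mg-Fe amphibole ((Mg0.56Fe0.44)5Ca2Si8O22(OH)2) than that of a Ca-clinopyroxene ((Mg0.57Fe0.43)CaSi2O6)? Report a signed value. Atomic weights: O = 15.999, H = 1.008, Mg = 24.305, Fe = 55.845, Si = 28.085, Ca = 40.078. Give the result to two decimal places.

M((Mg0.56Fe0.44)5Ca2Si8O22(OH)2) = 881.741 g/mol, so wt% Ca = 80.156/881.741 × 100 = 9.09%.
M((Mg0.57Fe0.43)CaSi2O6) = 230.109 g/mol, so wt% Ca = 40.078/230.109 × 100 = 17.42%.
9.09 − 17.42 = -8.33 pp.

-8.33 percentage points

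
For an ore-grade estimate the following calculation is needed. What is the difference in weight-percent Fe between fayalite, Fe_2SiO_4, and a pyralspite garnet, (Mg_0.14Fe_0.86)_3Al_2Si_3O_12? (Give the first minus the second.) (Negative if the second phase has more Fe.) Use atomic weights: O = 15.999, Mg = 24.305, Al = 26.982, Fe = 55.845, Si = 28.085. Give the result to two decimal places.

25.07 percentage points

First mineral: 111.690 g Fe in 203.771 g formula = 54.81 wt% Fe.
Second mineral: 144.080 g Fe in 484.495 g formula = 29.74 wt% Fe.
54.81% − 29.74% gives a difference of 25.07 percentage points.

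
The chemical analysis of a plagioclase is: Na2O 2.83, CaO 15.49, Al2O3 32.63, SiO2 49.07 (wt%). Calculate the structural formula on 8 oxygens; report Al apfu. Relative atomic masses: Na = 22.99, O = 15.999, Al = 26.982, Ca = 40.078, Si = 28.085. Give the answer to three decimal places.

2.83 wt% Na2O ÷ 61.979 g/mol = 0.04566 mol, giving 0.09132 Na and 0.04566 O.
15.49 wt% CaO ÷ 56.077 g/mol = 0.27623 mol, giving 0.27623 Ca and 0.27623 O.
32.63 wt% Al2O3 ÷ 101.961 g/mol = 0.32002 mol, giving 0.64004 Al and 0.96006 O.
49.07 wt% SiO2 ÷ 60.083 g/mol = 0.81670 mol, giving 0.81670 Si and 1.63340 O.
Oxygen sums to 2.91535; scaling by 8/2.91535 = 2.74410 puts the formula on 8 O.
Al: 0.64004 × 2.74410 = 1.756 atoms per formula unit.

1.756 Al apfu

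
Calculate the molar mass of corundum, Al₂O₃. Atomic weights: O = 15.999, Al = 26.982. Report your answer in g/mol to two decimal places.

Al: 2 × 26.982 = 53.9640
O: 3 × 15.999 = 47.9970
Summing the contributions gives the formula mass.

101.96 g/mol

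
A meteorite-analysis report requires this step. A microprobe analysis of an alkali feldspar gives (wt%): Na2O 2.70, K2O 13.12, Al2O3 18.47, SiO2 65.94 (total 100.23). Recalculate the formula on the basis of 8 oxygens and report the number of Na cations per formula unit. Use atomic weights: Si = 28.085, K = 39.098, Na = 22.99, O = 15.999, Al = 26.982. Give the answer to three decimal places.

Na2O: 2.70/61.979 = 0.04356 mol → 0.08712 mol Na, 0.04356 mol O.
K2O: 13.12/94.195 = 0.13929 mol → 0.27858 mol K, 0.13929 mol O.
Al2O3: 18.47/101.961 = 0.18115 mol → 0.36230 mol Al, 0.54345 mol O.
SiO2: 65.94/60.083 = 1.09748 mol → 1.09748 mol Si, 2.19496 mol O.
Total oxygen = 2.92126 mol. Normalization factor = 8/2.92126 = 2.73854.
Na per 8 O = 0.08712 × 2.73854 = 0.239.

0.239 Na apfu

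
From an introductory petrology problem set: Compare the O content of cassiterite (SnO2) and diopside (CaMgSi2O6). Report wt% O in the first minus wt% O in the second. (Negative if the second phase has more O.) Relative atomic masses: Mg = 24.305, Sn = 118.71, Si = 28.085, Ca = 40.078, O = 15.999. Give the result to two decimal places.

M(SnO2) = 150.708 g/mol, so wt% O = 31.998/150.708 × 100 = 21.23%.
M(CaMgSi2O6) = 216.547 g/mol, so wt% O = 95.994/216.547 × 100 = 44.33%.
21.23 − 44.33 = -23.10 pp.

-23.10 percentage points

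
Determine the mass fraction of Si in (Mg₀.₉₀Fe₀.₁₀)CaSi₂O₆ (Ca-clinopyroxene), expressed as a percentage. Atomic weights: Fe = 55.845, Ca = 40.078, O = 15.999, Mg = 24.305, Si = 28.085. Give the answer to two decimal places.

M((Mg₀.₉₀Fe₀.₁₀)CaSi₂O₆) = 219.701 g/mol.
Si contributes 2 × 28.085 = 56.170 g per mole.
56.170/219.701 = 0.2557 → 25.57%.

25.57 mass %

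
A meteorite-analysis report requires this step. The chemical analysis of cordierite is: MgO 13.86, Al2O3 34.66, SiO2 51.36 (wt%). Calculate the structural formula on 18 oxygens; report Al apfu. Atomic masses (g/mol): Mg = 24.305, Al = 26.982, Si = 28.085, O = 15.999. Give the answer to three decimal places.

3.982 Al apfu

MgO (M=40.304): mol = 0.34389; Mg = 0.34389, O = 0.34389.
Al2O3 (M=101.961): mol = 0.33993; Al = 0.67986, O = 1.01979.
SiO2 (M=60.083): mol = 0.85482; Si = 0.85482, O = 1.70964.
ΣO = 3.07332; factor = 18/ΣO = 5.85686.
Al apfu = 0.67986 × 5.85686 = 3.982.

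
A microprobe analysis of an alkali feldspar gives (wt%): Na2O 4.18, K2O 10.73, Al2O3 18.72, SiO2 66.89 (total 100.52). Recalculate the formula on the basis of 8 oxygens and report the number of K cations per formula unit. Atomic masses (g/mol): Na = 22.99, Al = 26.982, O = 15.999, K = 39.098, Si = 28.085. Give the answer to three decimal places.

0.616 K apfu

Na2O (M=61.979): mol = 0.06744; Na = 0.13488, O = 0.06744.
K2O (M=94.195): mol = 0.11391; K = 0.22782, O = 0.11391.
Al2O3 (M=101.961): mol = 0.18360; Al = 0.36720, O = 0.55080.
SiO2 (M=60.083): mol = 1.11329; Si = 1.11329, O = 2.22658.
ΣO = 2.95873; factor = 8/ΣO = 2.70386.
K apfu = 0.22782 × 2.70386 = 0.616.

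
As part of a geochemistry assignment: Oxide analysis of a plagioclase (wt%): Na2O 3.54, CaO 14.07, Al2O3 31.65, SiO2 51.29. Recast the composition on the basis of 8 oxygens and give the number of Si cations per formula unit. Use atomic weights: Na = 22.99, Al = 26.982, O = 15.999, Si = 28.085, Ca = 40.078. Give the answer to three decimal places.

3.54 wt% Na2O ÷ 61.979 g/mol = 0.05712 mol, giving 0.11424 Na and 0.05712 O.
14.07 wt% CaO ÷ 56.077 g/mol = 0.25091 mol, giving 0.25091 Ca and 0.25091 O.
31.65 wt% Al2O3 ÷ 101.961 g/mol = 0.31041 mol, giving 0.62082 Al and 0.93123 O.
51.29 wt% SiO2 ÷ 60.083 g/mol = 0.85365 mol, giving 0.85365 Si and 1.70730 O.
Oxygen sums to 2.94656; scaling by 8/2.94656 = 2.71503 puts the formula on 8 O.
Si: 0.85365 × 2.71503 = 2.318 atoms per formula unit.

2.318 Si apfu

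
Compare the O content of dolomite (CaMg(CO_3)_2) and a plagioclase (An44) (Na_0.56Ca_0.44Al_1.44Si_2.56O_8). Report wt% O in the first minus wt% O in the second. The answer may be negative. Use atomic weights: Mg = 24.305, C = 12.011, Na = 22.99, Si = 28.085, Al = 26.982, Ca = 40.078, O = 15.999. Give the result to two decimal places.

4.52 percentage points

O in CaMg(CO_3)_2: molar mass 184.399 g/mol; 6×15.999 = 95.994 g → 52.06 wt%.
O in Na_0.56Ca_0.44Al_1.44Si_2.56O_8: molar mass 269.252 g/mol; 8×15.999 = 127.992 g → 47.54 wt%.
Difference = 52.06 − 47.54 = 4.52 percentage points.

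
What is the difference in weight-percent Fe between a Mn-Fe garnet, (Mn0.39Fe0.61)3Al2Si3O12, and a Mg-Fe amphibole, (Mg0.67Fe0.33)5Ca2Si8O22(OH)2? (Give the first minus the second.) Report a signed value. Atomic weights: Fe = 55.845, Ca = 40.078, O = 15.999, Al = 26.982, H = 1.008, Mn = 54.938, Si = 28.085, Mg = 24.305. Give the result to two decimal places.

First mineral: 102.196 g Fe in 496.681 g formula = 20.58 wt% Fe.
Second mineral: 92.144 g Fe in 864.394 g formula = 10.66 wt% Fe.
20.58% − 10.66% gives a difference of 9.92 percentage points.

9.92 percentage points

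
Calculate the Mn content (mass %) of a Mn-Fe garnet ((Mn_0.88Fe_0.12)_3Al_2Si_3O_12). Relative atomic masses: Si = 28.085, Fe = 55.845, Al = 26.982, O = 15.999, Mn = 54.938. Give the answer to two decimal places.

29.28 mass %

M((Mn_0.88Fe_0.12)_3Al_2Si_3O_12) = 495.348 g/mol.
Mn contributes 2.64 × 54.938 = 145.036 g per mole.
145.036/495.348 = 0.2928 → 29.28%.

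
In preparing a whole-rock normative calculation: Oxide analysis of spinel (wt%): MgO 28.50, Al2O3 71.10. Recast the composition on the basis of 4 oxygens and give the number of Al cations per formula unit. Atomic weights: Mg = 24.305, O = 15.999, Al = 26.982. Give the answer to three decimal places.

28.50 wt% MgO ÷ 40.304 g/mol = 0.70713 mol, giving 0.70713 Mg and 0.70713 O.
71.10 wt% Al2O3 ÷ 101.961 g/mol = 0.69733 mol, giving 1.39466 Al and 2.09199 O.
Oxygen sums to 2.79912; scaling by 4/2.79912 = 1.42902 puts the formula on 4 O.
Al: 1.39466 × 1.42902 = 1.993 atoms per formula unit.

1.993 Al apfu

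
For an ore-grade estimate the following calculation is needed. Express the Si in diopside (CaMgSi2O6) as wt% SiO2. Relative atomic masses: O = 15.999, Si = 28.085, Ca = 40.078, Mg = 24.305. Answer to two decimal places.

Molar mass of CaMgSi2O6 = 1*40.078 + 1*24.305 + 2*28.085 + 6*15.999 = 216.547 g/mol.
Each formula unit contains 2 Si, equivalent to 2/1 = 2.0000 mol SiO2.
M(SiO2) = 1×28.085 + 2×15.999 = 60.083 g/mol.
Mass of SiO2 per formula unit = 2.0000 × 60.083 = 120.166 g.
SiO2 wt% = 120.166 / 216.547 × 100 = 55.49%.

55.49 wt%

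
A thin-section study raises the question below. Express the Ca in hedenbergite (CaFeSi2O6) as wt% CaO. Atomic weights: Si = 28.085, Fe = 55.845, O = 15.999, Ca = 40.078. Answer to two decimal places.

M(CaFeSi2O6) = 248.087 g/mol; M(CaO) = 56.077 g/mol.
Moles CaO per formula unit = 1 Ca ÷ 1 = 1.0000.
CaO fraction = (1.0000 × 56.077) / 248.087 = 56.077/248.087 = 0.2260.

22.60 wt%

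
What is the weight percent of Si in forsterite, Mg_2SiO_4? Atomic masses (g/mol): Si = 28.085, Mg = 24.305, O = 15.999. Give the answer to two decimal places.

M(Mg_2SiO_4) = 140.691 g/mol.
Si contributes 1 × 28.085 = 28.085 g per mole.
28.085/140.691 = 0.1996 → 19.96%.

19.96 wt%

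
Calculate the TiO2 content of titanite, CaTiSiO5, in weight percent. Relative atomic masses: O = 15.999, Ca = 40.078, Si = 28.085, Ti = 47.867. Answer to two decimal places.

M(CaTiSiO5) = 196.025 g/mol; M(TiO2) = 79.865 g/mol.
Moles TiO2 per formula unit = 1 Ti ÷ 1 = 1.0000.
TiO2 fraction = (1.0000 × 79.865) / 196.025 = 79.865/196.025 = 0.4074.

40.74 wt%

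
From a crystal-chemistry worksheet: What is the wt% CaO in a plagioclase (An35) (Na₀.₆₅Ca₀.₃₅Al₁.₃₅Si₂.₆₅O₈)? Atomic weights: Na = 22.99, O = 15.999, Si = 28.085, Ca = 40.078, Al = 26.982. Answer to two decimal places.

7.33 wt%

Formula mass = 267.814 g/mol.
0.35 Ca → 0.3500 mol CaO per formula unit; M(CaO) = 56.077, so CaO mass = 19.627 g.
19.627/267.814 × 100 = 7.33 wt%.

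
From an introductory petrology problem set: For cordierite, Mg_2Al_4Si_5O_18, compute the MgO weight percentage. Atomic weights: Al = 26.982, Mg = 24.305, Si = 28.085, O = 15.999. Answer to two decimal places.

13.78 wt%

M(Mg_2Al_4Si_5O_18) = 584.945 g/mol; M(MgO) = 40.304 g/mol.
Moles MgO per formula unit = 2 Mg ÷ 1 = 2.0000.
MgO fraction = (2.0000 × 40.304) / 584.945 = 80.608/584.945 = 0.1378.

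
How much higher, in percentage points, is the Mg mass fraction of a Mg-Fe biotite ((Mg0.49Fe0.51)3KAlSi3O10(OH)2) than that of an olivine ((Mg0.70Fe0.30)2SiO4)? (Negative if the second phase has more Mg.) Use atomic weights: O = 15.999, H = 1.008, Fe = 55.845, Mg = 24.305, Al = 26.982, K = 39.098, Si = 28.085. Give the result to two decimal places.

-13.64 percentage points

First mineral: 35.728 g Mg in 465.510 g formula = 7.68 wt% Mg.
Second mineral: 34.027 g Mg in 159.615 g formula = 21.32 wt% Mg.
7.68% − 21.32% gives a difference of -13.64 percentage points.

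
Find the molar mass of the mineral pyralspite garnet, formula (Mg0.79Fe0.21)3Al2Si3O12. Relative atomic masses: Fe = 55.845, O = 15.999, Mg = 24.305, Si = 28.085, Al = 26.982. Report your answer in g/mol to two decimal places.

The formula mass is the sum 2.37·24.305 + 0.63·55.845 + 2·26.982 + 3·28.085 + 12·15.999.

422.99 g/mol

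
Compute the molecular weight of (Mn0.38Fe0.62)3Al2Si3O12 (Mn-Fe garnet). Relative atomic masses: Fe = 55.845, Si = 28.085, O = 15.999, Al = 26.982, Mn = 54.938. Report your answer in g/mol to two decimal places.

Mn: 1.14 × 54.938 = 62.6293
Fe: 1.86 × 55.845 = 103.8717
Al: 2 × 26.982 = 53.9640
Si: 3 × 28.085 = 84.2550
O: 12 × 15.999 = 191.9880
Summing the contributions gives the formula mass.

496.71 g/mol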